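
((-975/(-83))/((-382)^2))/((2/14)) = 6825/12111692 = 0.00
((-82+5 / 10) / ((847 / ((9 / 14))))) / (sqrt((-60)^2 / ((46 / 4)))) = -489 * sqrt(46) / 948640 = -0.00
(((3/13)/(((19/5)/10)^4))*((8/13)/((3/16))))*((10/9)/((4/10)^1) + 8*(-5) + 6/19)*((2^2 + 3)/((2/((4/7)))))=-10097600000000/3766146579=-2681.15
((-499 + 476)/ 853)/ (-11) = 23/ 9383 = 0.00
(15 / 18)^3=125 / 216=0.58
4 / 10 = 2 / 5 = 0.40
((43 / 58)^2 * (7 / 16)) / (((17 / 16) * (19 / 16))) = 51772 / 271643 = 0.19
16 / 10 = 8 / 5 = 1.60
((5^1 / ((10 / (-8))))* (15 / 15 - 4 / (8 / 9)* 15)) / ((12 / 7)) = 931 / 6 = 155.17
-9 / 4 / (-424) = 9 / 1696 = 0.01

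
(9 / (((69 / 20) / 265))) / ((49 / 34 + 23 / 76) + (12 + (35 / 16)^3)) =21035827200 / 736731239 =28.55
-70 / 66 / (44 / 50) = -875 / 726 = -1.21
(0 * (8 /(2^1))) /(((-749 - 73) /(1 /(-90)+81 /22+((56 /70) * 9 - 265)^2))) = 0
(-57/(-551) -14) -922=-27141/29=-935.90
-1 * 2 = -2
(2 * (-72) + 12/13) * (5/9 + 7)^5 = -901438812160/255879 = -3522910.49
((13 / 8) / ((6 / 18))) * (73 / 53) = 2847 / 424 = 6.71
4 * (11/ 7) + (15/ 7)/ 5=47/ 7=6.71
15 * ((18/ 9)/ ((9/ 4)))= 40/ 3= 13.33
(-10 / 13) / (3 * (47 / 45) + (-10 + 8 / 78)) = 150 / 1319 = 0.11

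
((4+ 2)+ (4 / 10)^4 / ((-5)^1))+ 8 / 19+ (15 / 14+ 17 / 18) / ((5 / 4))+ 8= 59957098 / 3740625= 16.03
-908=-908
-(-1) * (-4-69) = -73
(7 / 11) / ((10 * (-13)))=-0.00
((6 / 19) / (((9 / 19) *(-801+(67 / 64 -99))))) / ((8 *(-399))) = 16 / 68867001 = 0.00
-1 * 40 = -40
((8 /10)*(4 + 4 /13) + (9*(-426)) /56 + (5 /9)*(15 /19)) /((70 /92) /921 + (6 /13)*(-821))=47305035341 /277563633130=0.17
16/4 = 4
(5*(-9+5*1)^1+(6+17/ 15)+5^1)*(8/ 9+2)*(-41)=125788/ 135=931.76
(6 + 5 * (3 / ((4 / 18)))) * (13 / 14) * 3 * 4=819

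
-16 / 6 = -8 / 3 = -2.67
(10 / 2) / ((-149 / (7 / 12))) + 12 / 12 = 1753 / 1788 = 0.98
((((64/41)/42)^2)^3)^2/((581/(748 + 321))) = 1232473088424719417344/96430395911221084148555583984199018101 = 0.00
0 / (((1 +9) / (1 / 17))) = 0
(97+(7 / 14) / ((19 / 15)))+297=14987 / 38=394.39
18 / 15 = 6 / 5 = 1.20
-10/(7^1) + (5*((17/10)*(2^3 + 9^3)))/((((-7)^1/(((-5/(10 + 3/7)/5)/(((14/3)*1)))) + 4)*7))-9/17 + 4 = 103773/22372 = 4.64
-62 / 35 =-1.77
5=5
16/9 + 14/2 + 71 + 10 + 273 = 3265/9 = 362.78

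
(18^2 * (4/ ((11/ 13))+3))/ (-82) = -13770/ 451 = -30.53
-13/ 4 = -3.25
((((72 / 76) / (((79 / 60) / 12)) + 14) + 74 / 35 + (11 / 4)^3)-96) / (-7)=169640459 / 23535680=7.21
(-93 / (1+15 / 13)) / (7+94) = -1209 / 2828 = -0.43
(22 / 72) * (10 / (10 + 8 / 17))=935 / 3204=0.29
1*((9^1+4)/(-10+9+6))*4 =52/5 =10.40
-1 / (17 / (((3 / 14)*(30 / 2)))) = -45 / 238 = -0.19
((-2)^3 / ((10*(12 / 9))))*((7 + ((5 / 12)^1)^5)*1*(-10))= 1744949 / 41472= 42.08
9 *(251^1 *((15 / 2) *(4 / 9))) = 7530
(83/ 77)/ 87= 83/ 6699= 0.01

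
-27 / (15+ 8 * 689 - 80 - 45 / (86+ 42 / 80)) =-93447 / 18850267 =-0.00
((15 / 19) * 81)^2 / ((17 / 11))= 16238475 / 6137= 2646.00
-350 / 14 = -25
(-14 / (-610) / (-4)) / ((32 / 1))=-0.00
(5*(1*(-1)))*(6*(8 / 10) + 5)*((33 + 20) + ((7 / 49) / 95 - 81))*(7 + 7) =1824662 / 95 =19206.97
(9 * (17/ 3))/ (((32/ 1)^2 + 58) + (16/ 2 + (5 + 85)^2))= 51/ 9190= 0.01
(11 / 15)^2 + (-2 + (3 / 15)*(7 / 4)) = -1.11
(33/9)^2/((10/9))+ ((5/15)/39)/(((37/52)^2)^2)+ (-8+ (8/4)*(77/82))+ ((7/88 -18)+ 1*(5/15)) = -3522364213409/304288779960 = -11.58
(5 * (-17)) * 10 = -850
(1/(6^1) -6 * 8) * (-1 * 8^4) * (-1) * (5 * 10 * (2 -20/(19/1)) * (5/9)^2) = -1469440000/513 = -2864405.46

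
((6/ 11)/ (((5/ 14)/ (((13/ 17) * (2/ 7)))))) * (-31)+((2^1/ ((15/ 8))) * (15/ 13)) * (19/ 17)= -109016/ 12155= -8.97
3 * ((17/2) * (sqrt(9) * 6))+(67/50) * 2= 11542/25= 461.68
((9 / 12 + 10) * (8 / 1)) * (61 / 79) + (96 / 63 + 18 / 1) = 142556 / 1659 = 85.93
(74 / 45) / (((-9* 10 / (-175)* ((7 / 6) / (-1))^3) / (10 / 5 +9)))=-3256 / 147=-22.15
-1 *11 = -11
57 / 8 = 7.12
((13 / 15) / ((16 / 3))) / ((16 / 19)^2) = 0.23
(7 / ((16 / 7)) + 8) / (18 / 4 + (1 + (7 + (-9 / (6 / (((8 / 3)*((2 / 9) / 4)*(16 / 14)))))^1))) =11151 / 12344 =0.90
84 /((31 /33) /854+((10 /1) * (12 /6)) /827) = 1957747176 /589277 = 3322.29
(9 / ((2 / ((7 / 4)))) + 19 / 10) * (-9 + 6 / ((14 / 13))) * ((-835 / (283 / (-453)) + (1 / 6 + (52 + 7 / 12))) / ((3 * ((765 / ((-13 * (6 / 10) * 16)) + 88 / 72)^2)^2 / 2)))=-3775940470692143529984 / 70558500942416408705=-53.52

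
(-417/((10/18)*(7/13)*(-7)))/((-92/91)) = -634257/3220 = -196.97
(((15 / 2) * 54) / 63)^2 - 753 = -34872 / 49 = -711.67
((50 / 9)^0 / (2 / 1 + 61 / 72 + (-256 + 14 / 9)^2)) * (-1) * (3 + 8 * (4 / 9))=-4248 / 41954645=-0.00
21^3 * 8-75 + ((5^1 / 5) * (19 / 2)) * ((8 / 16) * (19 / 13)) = 3849037 / 52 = 74019.94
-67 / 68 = -0.99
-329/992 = -0.33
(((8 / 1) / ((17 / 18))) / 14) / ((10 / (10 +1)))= 396 / 595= 0.67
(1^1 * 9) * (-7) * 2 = -126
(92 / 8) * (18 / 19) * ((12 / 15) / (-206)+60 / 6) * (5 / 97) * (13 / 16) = 3463317 / 759316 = 4.56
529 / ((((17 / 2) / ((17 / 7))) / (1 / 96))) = 529 / 336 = 1.57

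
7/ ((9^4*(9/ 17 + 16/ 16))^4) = 584647/ 846785753820758892816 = 0.00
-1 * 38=-38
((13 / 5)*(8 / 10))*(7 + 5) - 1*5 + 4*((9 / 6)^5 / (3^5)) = 4017 / 200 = 20.08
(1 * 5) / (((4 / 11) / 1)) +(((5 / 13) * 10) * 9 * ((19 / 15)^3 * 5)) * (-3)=-54157 / 52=-1041.48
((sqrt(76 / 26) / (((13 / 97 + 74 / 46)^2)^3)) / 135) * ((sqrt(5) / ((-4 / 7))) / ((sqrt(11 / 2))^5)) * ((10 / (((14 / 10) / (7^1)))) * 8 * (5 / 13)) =-21579206470810956954175 * sqrt(13585) / 655595680448083545605799936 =-0.00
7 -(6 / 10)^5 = 21632 / 3125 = 6.92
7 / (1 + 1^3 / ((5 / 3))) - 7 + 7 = 35 / 8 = 4.38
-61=-61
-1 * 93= -93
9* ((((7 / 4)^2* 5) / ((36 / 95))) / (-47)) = -23275 / 3008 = -7.74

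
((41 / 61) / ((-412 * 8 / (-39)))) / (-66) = -533 / 4423232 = -0.00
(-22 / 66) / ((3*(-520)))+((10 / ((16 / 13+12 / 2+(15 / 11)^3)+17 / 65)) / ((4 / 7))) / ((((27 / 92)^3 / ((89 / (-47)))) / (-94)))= 12288.99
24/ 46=12/ 23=0.52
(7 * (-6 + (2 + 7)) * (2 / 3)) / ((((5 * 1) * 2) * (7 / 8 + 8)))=56 / 355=0.16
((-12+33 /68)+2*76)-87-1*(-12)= 4453 /68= 65.49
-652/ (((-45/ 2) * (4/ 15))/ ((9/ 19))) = 978/ 19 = 51.47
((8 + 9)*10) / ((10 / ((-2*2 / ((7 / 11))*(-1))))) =748 / 7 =106.86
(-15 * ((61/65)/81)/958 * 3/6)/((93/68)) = -0.00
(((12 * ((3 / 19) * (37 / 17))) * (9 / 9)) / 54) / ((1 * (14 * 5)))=37 / 33915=0.00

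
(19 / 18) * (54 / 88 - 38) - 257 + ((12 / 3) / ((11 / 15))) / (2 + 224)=-26530127 / 89496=-296.44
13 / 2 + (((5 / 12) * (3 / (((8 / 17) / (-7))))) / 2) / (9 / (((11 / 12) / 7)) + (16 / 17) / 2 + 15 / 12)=1073803 / 168624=6.37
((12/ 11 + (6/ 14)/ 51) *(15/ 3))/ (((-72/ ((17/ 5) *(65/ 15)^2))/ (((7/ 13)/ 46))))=-18707/ 327888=-0.06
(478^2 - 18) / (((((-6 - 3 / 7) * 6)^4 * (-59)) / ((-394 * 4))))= 54031866301 / 19596886875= 2.76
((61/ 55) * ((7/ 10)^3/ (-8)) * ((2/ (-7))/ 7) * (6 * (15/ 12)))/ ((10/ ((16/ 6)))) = 427/ 110000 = 0.00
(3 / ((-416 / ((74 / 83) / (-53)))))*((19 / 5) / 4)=2109 / 18299840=0.00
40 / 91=0.44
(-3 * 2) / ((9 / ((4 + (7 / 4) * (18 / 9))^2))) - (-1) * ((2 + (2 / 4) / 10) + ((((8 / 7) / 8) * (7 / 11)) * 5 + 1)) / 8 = -65229 / 1760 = -37.06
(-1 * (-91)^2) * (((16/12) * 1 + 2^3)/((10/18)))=-695604/5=-139120.80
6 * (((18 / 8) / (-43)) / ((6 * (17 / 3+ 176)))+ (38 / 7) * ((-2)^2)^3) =1367853891 / 656180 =2084.57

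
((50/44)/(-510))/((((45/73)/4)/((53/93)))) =-3869/469557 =-0.01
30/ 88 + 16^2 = 11279/ 44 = 256.34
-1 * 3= -3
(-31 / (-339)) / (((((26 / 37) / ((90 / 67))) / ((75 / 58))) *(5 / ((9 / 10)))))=464535 / 11417068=0.04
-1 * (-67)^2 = -4489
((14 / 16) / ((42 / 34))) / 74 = 17 / 1776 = 0.01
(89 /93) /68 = 89 /6324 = 0.01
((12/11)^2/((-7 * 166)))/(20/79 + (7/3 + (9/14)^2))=-477792/1399441835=-0.00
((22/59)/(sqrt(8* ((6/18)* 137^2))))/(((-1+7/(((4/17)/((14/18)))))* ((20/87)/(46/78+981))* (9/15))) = 18317937* sqrt(6)/83747963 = 0.54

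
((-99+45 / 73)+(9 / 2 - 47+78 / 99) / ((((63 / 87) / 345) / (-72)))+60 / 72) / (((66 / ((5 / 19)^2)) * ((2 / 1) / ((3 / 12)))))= 1206334657525 / 6428445408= 187.66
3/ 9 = 1/ 3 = 0.33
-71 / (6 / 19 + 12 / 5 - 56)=6745 / 5062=1.33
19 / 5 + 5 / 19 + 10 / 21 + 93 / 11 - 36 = -504869 / 21945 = -23.01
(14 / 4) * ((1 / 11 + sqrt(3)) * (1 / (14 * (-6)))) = -sqrt(3) / 24-1 / 264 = -0.08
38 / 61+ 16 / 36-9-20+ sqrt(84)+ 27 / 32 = -475897 / 17568+ 2 * sqrt(21) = -17.92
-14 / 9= -1.56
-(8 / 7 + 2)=-22 / 7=-3.14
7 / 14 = 1 / 2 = 0.50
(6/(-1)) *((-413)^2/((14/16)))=-1169616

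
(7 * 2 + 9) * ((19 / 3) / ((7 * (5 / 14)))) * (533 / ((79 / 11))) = 5124262 / 1185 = 4324.27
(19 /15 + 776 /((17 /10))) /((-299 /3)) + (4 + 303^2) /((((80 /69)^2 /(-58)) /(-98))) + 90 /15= 3157305084047939 /8132800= 388218705.00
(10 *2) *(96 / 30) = 64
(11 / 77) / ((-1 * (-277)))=1 / 1939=0.00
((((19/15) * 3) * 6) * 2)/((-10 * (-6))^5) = 19/324000000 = 0.00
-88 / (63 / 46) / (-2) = 32.13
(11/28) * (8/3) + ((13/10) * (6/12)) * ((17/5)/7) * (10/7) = 2203/1470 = 1.50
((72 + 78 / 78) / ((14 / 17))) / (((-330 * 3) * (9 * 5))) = -1241 / 623700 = -0.00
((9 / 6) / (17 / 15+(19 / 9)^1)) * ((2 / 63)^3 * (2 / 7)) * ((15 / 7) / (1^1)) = 100 / 11042199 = 0.00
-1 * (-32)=32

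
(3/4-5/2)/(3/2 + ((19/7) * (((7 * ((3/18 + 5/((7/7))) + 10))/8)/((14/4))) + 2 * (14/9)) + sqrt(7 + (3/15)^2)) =-3379950/27870841 + 181440 * sqrt(11)/27870841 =-0.10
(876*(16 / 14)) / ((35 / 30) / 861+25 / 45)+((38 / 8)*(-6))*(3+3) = 1559979 / 959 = 1626.67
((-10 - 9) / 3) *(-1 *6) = 38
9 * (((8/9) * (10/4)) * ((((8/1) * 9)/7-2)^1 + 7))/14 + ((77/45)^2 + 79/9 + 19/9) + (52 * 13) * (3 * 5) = 1009679221/99225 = 10175.65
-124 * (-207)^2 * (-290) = 1540850040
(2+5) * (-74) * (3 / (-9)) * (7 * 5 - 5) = 5180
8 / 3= 2.67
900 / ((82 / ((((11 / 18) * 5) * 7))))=9625 / 41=234.76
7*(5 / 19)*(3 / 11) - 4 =-731 / 209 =-3.50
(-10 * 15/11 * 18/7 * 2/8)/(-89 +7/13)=351/3542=0.10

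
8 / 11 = 0.73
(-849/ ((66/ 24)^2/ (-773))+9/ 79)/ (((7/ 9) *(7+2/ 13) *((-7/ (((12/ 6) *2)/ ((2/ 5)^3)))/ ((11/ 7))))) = -577712026125/ 2640022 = -218828.49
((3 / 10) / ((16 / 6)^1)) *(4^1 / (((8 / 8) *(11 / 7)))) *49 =3087 / 220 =14.03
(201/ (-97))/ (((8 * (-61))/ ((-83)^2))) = 1384689/ 47336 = 29.25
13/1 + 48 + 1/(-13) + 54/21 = 63.49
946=946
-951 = -951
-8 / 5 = -1.60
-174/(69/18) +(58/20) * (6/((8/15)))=-2349/184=-12.77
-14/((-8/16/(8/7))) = 32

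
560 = 560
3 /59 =0.05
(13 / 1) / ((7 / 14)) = 26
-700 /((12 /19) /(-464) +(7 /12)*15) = -771400 /9641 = -80.01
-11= -11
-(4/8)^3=-1/8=-0.12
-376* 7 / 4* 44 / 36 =-7238 / 9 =-804.22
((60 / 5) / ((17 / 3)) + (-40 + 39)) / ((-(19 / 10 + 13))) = -190 / 2533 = -0.08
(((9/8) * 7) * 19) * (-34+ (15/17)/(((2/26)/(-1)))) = -6803.54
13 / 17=0.76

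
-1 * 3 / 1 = -3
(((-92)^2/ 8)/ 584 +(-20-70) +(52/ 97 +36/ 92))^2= 3231505575546889/ 424389708304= 7614.48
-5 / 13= -0.38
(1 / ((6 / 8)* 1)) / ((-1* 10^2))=-1 / 75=-0.01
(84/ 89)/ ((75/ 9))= 252/ 2225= 0.11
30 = 30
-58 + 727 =669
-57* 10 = -570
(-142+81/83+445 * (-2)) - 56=-90223/83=-1087.02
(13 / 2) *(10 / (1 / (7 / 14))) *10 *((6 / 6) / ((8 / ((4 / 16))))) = 325 / 32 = 10.16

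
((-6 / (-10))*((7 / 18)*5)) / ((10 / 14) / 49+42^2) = 2401 / 3630342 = 0.00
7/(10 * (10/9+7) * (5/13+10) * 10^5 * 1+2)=0.00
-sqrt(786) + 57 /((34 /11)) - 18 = 15 /34 - sqrt(786) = -27.59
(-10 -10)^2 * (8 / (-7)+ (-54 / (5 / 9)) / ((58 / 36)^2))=-90871040 / 5887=-15435.88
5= 5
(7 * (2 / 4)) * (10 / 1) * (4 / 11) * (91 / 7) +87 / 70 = 128357 / 770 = 166.70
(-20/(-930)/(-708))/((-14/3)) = 1/153636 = 0.00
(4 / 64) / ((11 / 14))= 7 / 88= 0.08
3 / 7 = 0.43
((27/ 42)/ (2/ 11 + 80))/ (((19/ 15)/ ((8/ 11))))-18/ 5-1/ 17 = -2024237/ 553945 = -3.65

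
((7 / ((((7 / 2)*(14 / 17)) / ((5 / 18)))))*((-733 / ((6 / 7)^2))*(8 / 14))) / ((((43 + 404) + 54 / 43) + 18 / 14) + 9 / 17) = -318814685 / 373088106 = -0.85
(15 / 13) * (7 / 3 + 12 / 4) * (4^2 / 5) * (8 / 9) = 2048 / 117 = 17.50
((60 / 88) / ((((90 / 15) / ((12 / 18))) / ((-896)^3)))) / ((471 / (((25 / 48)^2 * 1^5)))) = -4390400000 / 139887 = -31385.33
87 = 87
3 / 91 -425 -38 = -42130 / 91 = -462.97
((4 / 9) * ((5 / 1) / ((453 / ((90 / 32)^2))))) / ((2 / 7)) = 2625 / 19328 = 0.14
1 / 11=0.09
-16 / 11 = -1.45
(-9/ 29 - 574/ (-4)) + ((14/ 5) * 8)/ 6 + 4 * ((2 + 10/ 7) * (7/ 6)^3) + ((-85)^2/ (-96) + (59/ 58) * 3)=4029509/ 41760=96.49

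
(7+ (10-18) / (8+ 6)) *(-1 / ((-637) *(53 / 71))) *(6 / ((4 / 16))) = 76680 / 236327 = 0.32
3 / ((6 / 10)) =5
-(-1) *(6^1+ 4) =10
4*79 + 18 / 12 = 635 / 2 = 317.50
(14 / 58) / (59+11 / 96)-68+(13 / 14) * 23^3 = 25874326333 / 2304050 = 11229.93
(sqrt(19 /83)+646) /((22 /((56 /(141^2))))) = 28* sqrt(1577) /18151353+18088 /218691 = 0.08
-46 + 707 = 661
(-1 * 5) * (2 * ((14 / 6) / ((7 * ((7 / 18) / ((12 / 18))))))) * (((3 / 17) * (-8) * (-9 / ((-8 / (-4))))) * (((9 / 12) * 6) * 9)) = -174960 / 119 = -1470.25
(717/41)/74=0.24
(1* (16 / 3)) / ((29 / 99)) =18.21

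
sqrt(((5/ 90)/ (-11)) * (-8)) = 2 * sqrt(11)/ 33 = 0.20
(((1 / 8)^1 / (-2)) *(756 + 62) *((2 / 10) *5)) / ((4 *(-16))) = 409 / 512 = 0.80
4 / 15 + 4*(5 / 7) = 328 / 105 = 3.12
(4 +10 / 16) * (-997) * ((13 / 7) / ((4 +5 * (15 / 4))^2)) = -16.55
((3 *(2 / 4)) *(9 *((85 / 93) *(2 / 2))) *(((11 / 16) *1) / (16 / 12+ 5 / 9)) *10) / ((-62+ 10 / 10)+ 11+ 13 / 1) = -22275 / 18352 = -1.21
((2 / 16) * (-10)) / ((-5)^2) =-1 / 20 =-0.05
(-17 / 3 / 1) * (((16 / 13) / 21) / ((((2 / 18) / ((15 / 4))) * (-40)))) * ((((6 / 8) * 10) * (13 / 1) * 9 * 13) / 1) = 89505 / 28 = 3196.61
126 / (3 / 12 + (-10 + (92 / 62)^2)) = -69192 / 4145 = -16.69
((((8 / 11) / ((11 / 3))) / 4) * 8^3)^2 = 9437184 / 14641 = 644.57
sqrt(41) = 6.40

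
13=13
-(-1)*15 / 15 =1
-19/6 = -3.17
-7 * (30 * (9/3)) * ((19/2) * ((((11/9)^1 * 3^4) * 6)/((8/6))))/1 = -5332635/2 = -2666317.50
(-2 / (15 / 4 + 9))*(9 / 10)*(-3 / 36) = 1 / 85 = 0.01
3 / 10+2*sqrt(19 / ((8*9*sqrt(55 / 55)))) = 3 / 10+sqrt(38) / 6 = 1.33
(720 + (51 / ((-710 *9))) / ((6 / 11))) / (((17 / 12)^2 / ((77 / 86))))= 1417017602 / 4411585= 321.20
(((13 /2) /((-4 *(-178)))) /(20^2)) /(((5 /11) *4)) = 143 /11392000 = 0.00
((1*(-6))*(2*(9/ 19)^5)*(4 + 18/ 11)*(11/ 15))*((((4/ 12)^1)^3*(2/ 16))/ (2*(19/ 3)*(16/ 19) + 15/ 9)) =-203391/ 458078315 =-0.00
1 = 1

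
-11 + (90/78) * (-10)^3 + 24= -14831/13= -1140.85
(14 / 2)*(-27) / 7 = -27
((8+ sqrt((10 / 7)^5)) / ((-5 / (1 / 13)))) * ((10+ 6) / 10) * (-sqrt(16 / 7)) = 128 * sqrt(10) / 4459+ 256 * sqrt(7) / 2275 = 0.39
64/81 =0.79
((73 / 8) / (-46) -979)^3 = -46790264588063625 / 49836032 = -938884231.15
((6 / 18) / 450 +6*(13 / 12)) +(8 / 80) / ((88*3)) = 772333 / 118800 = 6.50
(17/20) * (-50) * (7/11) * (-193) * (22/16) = 7177.19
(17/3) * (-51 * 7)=-2023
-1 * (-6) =6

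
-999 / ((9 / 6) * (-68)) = 9.79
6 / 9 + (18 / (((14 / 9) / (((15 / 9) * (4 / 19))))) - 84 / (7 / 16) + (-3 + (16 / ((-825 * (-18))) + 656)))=459917939 / 987525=465.73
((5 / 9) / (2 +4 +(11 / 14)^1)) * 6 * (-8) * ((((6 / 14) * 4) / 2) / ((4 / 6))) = -5.05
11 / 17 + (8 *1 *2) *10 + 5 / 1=2816 / 17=165.65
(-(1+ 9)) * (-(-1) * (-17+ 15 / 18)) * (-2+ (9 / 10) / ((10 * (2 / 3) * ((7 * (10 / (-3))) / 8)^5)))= -254812555126 / 787828125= -323.44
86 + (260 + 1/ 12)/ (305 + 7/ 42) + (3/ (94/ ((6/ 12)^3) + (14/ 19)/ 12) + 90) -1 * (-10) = 58665683359/ 313961570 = 186.86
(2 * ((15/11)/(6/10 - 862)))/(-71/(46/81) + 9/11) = 2300/90227343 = 0.00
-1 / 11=-0.09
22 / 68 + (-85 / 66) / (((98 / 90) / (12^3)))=-37448471 / 18326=-2043.46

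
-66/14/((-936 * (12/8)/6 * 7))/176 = 1/61152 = 0.00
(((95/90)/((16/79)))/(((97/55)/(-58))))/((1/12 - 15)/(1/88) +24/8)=2394095/18293424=0.13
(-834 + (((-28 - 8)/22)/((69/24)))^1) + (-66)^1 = -227844/253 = -900.57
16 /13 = 1.23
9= 9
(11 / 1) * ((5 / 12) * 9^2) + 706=4309 / 4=1077.25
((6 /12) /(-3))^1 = -1 /6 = -0.17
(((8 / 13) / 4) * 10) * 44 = 880 / 13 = 67.69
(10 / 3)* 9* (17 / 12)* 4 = 170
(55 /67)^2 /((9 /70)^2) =40.76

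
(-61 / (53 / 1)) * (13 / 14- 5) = 4.69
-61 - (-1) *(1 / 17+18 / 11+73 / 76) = -829189 / 14212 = -58.34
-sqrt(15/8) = -sqrt(30)/4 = -1.37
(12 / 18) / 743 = 2 / 2229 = 0.00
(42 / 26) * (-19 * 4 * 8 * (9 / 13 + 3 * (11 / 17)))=-7430976 / 2873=-2586.49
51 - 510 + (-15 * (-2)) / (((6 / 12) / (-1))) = -519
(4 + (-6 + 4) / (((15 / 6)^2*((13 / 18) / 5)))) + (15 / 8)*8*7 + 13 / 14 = 98019 / 910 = 107.71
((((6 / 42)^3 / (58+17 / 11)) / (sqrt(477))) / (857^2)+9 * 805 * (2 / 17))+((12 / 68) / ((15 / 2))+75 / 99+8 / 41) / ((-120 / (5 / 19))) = 11 * sqrt(53) / 26235792549015+2352590491 / 2760120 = 852.35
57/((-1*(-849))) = 19/283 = 0.07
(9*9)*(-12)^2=11664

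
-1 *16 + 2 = -14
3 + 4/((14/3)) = 27/7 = 3.86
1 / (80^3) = 1 / 512000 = 0.00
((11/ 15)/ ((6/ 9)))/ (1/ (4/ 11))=2/ 5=0.40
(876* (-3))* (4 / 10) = -5256 / 5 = -1051.20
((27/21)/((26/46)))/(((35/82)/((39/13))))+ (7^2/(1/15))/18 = 1085857/19110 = 56.82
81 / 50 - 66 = -3219 / 50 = -64.38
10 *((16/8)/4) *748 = 3740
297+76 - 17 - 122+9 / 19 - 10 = 4265 / 19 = 224.47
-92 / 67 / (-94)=46 / 3149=0.01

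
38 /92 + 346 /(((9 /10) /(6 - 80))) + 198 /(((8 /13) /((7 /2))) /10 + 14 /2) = -37568799857 /1321902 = -28420.26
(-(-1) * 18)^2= 324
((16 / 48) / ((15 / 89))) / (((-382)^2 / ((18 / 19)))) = 0.00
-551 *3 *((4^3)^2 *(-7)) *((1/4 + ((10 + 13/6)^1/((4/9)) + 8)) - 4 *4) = 930123264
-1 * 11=-11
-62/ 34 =-31/ 17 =-1.82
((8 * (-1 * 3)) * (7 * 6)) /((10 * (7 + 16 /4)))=-504 /55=-9.16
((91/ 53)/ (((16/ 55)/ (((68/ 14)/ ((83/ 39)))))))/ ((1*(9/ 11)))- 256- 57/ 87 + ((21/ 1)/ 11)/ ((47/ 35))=-377949060571/ 1582900968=-238.77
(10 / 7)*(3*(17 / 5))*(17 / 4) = 867 / 14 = 61.93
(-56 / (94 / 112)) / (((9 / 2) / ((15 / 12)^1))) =-7840 / 423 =-18.53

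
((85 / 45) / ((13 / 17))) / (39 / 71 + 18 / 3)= 0.38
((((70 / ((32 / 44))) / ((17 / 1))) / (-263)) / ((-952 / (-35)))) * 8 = -1925 / 304028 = -0.01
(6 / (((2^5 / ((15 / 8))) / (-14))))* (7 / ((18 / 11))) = -2695 / 128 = -21.05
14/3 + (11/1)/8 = 145/24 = 6.04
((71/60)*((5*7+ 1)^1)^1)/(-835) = -213/4175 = -0.05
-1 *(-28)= 28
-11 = -11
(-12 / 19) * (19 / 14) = -6 / 7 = -0.86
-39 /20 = -1.95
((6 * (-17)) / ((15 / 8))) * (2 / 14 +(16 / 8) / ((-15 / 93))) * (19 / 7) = 2217072 / 1225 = 1809.85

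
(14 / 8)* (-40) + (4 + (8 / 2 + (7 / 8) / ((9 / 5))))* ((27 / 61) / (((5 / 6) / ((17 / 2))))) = -77317 / 2440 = -31.69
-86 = -86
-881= -881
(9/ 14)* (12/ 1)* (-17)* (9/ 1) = -8262/ 7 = -1180.29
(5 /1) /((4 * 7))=5 /28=0.18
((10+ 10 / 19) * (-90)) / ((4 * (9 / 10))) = -5000 / 19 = -263.16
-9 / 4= -2.25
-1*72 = -72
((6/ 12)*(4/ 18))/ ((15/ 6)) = 2/ 45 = 0.04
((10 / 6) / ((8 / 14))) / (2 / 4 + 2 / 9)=105 / 26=4.04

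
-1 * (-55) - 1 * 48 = 7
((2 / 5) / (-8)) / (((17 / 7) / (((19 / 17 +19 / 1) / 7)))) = -171 / 2890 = -0.06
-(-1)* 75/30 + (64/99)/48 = 1493/594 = 2.51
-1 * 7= -7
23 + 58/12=167/6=27.83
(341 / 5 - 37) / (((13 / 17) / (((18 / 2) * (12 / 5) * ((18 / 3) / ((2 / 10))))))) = 132192 / 5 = 26438.40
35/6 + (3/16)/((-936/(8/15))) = 54599/9360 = 5.83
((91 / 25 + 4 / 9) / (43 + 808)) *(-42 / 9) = -12866 / 574425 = -0.02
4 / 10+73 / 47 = 1.95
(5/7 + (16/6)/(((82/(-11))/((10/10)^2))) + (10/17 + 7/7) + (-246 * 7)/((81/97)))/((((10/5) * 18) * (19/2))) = -135698384/22526343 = -6.02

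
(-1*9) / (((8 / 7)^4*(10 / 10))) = -5.28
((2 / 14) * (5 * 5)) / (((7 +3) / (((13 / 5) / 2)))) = 13 / 28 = 0.46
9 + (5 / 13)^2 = 1546 / 169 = 9.15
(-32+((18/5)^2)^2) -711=-359399/625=-575.04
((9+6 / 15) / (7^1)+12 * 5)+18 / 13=28541 / 455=62.73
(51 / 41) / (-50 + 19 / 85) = -4335 / 173471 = -0.02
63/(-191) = -63/191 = -0.33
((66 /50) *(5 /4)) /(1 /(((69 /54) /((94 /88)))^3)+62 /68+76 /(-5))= -18169978794 /150910203137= -0.12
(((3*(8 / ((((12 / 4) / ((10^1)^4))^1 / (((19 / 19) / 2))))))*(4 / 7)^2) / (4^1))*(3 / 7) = 1399.42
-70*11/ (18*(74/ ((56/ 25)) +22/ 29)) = -312620/ 246969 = -1.27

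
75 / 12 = 25 / 4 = 6.25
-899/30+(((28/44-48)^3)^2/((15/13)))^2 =135197723806974949126961788789789973/1412292769524450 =95729247309323117674.04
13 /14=0.93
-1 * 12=-12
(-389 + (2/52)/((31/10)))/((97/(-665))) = 104246730/39091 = 2666.77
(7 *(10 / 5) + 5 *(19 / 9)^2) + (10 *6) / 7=25433 / 567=44.86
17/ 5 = 3.40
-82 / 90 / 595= -41 / 26775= -0.00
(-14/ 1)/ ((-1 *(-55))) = -14/ 55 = -0.25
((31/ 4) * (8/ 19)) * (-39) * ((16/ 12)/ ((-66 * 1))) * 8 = 12896/ 627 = 20.57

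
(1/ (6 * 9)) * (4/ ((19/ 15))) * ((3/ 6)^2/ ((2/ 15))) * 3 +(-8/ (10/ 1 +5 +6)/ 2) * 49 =-2053/ 228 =-9.00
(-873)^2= 762129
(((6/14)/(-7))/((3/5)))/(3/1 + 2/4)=-10/343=-0.03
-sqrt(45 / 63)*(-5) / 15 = sqrt(35) / 21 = 0.28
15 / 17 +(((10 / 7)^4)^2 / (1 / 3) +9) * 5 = 306.08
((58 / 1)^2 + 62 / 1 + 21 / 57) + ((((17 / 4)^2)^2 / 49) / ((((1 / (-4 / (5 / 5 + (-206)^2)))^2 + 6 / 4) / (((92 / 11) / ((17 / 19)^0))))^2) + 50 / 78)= 48830780991354148193150990998 / 14248802564132285410322061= 3427.01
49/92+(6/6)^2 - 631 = -57911/92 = -629.47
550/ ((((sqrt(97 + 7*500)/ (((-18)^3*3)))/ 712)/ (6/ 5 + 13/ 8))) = -586524240*sqrt(3597)/ 109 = -322722827.87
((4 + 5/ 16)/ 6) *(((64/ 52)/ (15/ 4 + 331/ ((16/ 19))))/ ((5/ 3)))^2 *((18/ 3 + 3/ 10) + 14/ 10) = 2331648/ 121649220875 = 0.00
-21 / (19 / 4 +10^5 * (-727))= 28 / 96933327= 0.00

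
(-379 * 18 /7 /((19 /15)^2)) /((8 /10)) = -3837375 /5054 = -759.27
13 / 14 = 0.93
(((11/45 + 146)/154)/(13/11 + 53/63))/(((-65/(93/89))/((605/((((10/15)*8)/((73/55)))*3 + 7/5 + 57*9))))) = -1802029163/207799291856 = -0.01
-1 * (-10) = 10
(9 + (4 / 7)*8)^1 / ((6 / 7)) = 95 / 6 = 15.83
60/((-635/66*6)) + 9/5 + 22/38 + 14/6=132941/36195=3.67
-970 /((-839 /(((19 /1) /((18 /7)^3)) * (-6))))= -3160745 /407754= -7.75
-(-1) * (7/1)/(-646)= -7/646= -0.01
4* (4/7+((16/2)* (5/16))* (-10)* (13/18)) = -4406/63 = -69.94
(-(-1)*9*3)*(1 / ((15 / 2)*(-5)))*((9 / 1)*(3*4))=-77.76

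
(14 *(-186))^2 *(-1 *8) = -54246528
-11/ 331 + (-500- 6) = -167497/ 331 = -506.03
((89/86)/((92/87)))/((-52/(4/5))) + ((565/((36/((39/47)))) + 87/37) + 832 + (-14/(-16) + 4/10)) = 1138442447659/1341499380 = 848.63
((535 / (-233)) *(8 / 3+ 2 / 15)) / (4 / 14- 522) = 0.01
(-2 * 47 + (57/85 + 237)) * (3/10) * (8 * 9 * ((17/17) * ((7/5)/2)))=4616136/2125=2172.30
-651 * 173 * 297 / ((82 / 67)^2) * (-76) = 2852901303021 / 1681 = 1697145331.96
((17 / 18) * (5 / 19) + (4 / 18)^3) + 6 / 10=119051 / 138510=0.86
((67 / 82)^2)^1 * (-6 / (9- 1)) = -0.50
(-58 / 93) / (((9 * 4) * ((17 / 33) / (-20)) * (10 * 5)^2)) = 319 / 1185750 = 0.00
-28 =-28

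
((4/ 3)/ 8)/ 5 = 0.03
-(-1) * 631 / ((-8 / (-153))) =96543 / 8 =12067.88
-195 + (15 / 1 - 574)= -754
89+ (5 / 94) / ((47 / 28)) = 89.03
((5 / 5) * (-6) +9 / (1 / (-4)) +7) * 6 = -210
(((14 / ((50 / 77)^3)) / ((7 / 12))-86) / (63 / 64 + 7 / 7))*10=3308672 / 396875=8.34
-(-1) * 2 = 2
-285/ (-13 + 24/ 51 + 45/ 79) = 23.83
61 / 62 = 0.98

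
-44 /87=-0.51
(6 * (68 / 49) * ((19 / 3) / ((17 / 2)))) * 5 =1520 / 49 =31.02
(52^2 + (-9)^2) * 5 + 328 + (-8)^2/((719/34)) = 10250083/719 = 14256.03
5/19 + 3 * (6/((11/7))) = 2449/209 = 11.72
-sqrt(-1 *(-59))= -sqrt(59)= -7.68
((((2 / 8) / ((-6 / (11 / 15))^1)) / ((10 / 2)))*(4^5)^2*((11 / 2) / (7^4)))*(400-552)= 1205338112 / 540225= 2231.18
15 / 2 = 7.50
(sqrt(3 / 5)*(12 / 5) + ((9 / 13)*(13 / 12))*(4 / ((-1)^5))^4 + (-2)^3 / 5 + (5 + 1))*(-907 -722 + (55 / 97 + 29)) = -30470478 / 97 -372348*sqrt(15) / 485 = -317102.04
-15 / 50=-0.30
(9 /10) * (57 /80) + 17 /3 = 15139 /2400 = 6.31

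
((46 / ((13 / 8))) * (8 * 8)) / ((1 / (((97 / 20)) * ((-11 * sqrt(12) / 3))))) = -12564992 * sqrt(3) / 195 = -111606.18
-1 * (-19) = 19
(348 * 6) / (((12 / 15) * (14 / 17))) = 22185 / 7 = 3169.29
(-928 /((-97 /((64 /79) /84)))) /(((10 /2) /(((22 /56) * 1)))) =0.01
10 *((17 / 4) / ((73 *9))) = 85 / 1314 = 0.06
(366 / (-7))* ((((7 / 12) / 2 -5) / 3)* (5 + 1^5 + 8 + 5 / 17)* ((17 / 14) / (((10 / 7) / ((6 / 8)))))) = 1674999 / 2240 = 747.77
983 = 983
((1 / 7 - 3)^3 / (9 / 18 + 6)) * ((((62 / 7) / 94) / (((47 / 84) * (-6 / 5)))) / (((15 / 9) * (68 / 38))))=0.17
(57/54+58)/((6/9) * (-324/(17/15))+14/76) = -0.31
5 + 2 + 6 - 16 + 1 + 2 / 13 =-24 / 13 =-1.85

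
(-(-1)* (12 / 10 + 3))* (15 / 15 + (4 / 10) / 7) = 111 / 25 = 4.44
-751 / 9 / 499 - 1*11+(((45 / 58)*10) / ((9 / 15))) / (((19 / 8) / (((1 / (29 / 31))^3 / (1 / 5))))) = 1332911137472 / 60351580449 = 22.09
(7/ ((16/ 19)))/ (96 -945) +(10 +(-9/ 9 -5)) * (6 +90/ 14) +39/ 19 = 93508151/ 1806672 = 51.76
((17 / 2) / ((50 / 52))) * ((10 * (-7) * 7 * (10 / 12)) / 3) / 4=-300.81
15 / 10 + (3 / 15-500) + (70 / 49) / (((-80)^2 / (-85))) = -2232469 / 4480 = -498.32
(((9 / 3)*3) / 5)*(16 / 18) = 8 / 5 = 1.60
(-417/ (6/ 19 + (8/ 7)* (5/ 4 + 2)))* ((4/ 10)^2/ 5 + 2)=-7043547/ 33500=-210.26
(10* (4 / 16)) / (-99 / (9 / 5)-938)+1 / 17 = 1901 / 33762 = 0.06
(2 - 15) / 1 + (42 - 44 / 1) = -15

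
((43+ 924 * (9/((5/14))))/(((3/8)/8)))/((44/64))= 119438336/165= 723868.70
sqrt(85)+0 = sqrt(85) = 9.22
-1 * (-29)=29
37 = 37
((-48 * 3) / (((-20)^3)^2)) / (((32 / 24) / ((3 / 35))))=-81 / 560000000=-0.00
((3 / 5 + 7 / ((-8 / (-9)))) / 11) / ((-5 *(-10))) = 339 / 22000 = 0.02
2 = 2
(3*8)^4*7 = 2322432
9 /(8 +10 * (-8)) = -1 /8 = -0.12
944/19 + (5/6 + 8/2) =6215/114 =54.52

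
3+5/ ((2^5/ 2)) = 53/ 16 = 3.31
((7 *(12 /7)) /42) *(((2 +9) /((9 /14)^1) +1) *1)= 5.17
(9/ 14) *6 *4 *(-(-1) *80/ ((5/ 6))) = 10368/ 7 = 1481.14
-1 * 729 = -729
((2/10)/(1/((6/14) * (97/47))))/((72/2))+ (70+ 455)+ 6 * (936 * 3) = 342943117/19740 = 17373.00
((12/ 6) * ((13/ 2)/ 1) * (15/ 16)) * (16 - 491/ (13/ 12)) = -21315/ 4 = -5328.75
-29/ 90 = -0.32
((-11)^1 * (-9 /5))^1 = 99 /5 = 19.80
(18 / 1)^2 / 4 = 81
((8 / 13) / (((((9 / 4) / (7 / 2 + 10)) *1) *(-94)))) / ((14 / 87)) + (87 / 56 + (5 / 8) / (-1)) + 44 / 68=1.33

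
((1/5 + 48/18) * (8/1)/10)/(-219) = -172/16425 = -0.01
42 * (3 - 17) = -588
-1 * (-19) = 19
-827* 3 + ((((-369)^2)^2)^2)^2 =118146771506480771373169802022676035339600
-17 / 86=-0.20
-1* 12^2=-144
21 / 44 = 0.48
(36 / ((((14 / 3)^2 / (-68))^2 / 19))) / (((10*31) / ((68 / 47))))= 544399704 / 17491285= 31.12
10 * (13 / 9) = 130 / 9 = 14.44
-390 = -390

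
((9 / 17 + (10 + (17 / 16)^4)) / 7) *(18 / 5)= 118357209 / 19496960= 6.07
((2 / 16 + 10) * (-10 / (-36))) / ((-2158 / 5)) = -225 / 34528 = -0.01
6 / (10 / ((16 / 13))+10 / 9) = 432 / 665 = 0.65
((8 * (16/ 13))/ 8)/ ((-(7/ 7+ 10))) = -16/ 143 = -0.11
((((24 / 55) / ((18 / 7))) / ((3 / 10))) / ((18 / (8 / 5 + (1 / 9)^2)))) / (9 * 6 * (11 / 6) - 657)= -9142 / 100678545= -0.00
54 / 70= 27 / 35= 0.77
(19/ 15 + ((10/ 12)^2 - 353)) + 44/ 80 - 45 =-17797/ 45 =-395.49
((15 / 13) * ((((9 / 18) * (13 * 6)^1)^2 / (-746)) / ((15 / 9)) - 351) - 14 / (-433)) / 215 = -26253559 / 13889774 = -1.89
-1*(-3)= 3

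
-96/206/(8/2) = -12/103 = -0.12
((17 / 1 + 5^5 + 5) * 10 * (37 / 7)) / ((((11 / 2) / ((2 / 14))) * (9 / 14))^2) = 6210080 / 22869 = 271.55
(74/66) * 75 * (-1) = -925/11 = -84.09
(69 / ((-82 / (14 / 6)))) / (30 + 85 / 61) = -9821 / 157030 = -0.06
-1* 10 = -10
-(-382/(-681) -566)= 385064/681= 565.44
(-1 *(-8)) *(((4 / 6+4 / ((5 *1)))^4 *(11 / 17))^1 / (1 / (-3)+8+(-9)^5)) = -5153632 / 12703111875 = -0.00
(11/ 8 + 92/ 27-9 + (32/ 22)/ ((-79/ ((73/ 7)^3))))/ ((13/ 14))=-1615981789/ 59783724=-27.03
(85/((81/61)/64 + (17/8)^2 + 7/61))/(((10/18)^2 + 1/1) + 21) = 13439520/16405753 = 0.82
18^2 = 324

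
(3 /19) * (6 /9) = 2 /19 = 0.11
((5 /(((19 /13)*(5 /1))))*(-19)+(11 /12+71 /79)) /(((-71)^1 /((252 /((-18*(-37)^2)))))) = -74221 /46072326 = -0.00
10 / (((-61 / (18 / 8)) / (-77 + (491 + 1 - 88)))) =-14715 / 122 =-120.61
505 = 505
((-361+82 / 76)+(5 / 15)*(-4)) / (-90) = 41183 / 10260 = 4.01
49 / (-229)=-49 / 229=-0.21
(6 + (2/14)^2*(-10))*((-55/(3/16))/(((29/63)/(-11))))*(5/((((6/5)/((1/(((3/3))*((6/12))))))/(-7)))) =-68728000/29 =-2369931.03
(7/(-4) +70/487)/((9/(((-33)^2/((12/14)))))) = -226.75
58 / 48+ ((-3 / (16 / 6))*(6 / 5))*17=-2609 / 120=-21.74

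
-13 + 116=103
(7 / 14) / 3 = 0.17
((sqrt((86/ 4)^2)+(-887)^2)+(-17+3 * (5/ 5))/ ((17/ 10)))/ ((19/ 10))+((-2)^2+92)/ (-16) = 133751047/ 323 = 414089.93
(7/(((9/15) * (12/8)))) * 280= 2177.78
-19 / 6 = -3.17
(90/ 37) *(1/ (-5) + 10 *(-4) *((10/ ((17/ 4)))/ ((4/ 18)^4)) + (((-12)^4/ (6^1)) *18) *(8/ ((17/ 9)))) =344058534/ 629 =546992.90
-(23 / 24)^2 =-529 / 576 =-0.92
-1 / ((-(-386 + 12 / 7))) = -7 / 2690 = -0.00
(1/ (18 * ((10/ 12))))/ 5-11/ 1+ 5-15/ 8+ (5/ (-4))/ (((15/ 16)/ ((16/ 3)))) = -14.97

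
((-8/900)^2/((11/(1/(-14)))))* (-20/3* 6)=16/779625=0.00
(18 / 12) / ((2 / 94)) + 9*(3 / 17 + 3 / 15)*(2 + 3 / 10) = 66549 / 850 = 78.29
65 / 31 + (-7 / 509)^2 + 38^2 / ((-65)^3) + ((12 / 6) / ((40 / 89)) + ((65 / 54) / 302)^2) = 3837344239241968863299 / 586595509427135286000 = 6.54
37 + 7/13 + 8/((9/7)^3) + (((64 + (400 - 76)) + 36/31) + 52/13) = 127639820/293787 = 434.46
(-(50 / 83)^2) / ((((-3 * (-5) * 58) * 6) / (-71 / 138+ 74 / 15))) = -76225 / 248128002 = -0.00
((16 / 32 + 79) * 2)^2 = 25281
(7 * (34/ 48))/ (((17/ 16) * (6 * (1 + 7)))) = 0.10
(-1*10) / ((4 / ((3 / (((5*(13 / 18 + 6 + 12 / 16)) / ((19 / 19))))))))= -54 / 269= -0.20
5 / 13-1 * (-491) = 6388 / 13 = 491.38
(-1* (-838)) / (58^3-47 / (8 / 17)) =6704 / 1560097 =0.00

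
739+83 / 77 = 56986 / 77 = 740.08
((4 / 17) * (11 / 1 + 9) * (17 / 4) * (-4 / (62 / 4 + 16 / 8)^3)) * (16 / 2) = -1024 / 8575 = -0.12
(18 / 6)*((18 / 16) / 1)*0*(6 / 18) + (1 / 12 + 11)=133 / 12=11.08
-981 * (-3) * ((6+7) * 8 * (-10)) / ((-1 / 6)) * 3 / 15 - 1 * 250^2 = 3610364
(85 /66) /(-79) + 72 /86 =184049 /224202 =0.82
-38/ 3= -12.67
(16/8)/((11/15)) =30/11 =2.73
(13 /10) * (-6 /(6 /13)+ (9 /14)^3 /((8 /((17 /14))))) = -51777323 /3073280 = -16.85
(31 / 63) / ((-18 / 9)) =-0.25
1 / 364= 0.00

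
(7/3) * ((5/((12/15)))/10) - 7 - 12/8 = -169/24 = -7.04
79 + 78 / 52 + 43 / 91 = 14737 / 182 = 80.97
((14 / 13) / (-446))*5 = -35 / 2899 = -0.01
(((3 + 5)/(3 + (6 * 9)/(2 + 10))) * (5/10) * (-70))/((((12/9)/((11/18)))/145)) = -22330/9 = -2481.11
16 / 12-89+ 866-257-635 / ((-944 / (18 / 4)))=2969977 / 5664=524.36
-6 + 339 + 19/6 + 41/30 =5063/15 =337.53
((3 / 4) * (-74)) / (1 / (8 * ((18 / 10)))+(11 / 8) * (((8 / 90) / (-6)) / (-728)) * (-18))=-3636360 / 4517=-805.04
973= 973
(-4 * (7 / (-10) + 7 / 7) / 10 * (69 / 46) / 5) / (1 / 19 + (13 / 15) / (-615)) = -63099 / 89780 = -0.70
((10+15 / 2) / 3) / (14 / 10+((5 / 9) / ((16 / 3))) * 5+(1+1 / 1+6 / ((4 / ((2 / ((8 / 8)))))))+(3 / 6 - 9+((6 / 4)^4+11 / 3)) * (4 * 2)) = 1400 / 2101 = 0.67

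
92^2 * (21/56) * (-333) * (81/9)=-9512478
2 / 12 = 1 / 6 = 0.17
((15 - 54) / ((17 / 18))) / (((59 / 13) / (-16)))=146016 / 1003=145.58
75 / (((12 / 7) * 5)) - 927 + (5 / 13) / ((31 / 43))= -1479359 / 1612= -917.72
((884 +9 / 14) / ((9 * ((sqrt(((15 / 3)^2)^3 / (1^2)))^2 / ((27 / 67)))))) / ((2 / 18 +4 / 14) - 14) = -66879 / 358868750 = -0.00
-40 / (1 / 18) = -720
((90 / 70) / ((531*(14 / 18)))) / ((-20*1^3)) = -9 / 57820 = -0.00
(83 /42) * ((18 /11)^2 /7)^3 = 470502432 /4253517961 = 0.11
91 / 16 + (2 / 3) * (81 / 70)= 3617 / 560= 6.46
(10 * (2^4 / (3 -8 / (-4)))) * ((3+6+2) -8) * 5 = 480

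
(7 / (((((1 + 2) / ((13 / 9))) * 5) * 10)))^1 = 91 / 1350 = 0.07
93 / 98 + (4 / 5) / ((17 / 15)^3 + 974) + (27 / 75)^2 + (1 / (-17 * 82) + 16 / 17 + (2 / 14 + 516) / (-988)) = 2121790689502483 / 1416938724792500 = 1.50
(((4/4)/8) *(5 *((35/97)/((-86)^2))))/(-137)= -175/786283552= -0.00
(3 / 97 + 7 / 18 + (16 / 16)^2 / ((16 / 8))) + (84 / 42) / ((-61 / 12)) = 28031 / 53253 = 0.53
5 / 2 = 2.50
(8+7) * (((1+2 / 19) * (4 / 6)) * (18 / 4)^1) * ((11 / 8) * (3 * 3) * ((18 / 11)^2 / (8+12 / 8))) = 688905 / 3971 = 173.48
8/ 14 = 4/ 7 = 0.57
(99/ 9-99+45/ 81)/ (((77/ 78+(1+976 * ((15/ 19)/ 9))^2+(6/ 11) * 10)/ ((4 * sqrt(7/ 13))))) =-0.03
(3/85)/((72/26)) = 0.01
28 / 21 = 4 / 3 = 1.33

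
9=9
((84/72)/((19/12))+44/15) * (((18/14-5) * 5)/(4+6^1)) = -13598/1995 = -6.82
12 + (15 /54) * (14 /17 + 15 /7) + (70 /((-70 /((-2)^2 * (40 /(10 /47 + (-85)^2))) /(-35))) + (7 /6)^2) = 1450919311 /96985476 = 14.96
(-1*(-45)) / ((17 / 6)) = 270 / 17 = 15.88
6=6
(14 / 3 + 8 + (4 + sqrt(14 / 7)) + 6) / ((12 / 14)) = 7 * sqrt(2) / 6 + 238 / 9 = 28.09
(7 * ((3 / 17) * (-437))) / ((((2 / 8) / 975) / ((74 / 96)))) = -110353425 / 68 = -1622844.49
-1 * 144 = -144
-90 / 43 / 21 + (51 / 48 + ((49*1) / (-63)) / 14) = 39325 / 43344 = 0.91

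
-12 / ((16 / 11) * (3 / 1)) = -2.75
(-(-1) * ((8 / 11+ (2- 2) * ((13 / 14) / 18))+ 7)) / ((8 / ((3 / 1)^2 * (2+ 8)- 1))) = 7565 / 88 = 85.97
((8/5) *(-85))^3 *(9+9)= -45278208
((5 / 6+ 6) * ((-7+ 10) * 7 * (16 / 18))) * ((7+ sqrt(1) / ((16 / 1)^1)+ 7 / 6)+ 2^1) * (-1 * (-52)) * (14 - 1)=882036.04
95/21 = 4.52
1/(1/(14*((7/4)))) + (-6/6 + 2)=51/2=25.50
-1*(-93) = 93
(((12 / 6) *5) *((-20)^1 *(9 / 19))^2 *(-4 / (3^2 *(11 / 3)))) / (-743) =432000 / 2950453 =0.15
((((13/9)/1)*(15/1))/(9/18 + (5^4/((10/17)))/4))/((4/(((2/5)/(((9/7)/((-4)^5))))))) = -372736/57483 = -6.48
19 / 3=6.33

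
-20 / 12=-5 / 3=-1.67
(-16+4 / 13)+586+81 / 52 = 29737 / 52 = 571.87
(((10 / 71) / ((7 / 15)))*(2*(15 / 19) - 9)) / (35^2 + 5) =-705 / 387163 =-0.00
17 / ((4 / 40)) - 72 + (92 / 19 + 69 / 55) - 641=-561064 / 1045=-536.90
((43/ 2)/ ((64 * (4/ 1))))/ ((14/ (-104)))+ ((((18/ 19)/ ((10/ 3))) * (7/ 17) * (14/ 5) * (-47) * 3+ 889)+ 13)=6187351419/ 7235200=855.17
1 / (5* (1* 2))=1 / 10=0.10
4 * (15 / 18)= 10 / 3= 3.33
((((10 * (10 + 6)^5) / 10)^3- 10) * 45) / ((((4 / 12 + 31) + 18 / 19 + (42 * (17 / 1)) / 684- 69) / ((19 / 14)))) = -1973642541958435030.67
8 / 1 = 8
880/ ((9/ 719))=632720/ 9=70302.22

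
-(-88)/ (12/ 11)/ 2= 121/ 3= 40.33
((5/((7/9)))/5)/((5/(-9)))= -81/35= -2.31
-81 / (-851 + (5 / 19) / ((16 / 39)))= 24624 / 258509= 0.10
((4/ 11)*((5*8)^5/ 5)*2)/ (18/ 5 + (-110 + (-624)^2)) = 204800000/ 5352457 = 38.26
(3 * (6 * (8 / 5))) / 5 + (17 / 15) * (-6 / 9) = 1126 / 225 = 5.00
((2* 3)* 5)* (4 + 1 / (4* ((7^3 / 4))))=41190 / 343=120.09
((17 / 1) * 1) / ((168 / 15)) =85 / 56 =1.52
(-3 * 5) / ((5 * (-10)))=3 / 10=0.30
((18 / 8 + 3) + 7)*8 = 98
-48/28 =-12/7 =-1.71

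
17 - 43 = -26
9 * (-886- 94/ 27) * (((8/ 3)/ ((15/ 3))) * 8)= -1537024/ 45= -34156.09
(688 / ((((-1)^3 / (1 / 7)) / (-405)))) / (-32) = -17415 / 14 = -1243.93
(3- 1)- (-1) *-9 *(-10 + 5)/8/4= 109/32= 3.41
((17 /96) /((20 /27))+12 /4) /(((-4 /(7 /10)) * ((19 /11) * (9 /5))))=-53207 /291840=-0.18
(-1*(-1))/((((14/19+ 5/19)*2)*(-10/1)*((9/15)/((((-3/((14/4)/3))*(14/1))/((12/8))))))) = 2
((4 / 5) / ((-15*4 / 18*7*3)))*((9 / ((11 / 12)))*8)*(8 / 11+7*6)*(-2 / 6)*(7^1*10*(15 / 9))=180480 / 121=1491.57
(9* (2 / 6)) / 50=0.06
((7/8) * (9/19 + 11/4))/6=1715/3648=0.47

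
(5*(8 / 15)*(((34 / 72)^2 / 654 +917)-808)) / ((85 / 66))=203251279 / 900558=225.69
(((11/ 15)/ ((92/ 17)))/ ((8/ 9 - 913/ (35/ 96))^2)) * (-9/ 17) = -654885/ 57206911616768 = -0.00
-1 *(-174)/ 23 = 174/ 23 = 7.57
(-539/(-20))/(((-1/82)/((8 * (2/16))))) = -22099/10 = -2209.90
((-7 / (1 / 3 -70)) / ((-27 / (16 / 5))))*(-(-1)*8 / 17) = -896 / 159885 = -0.01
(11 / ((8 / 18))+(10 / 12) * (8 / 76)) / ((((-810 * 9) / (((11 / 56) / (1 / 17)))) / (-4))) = 151283 / 3324240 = 0.05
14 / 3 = 4.67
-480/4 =-120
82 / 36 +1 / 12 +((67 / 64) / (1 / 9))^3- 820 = 44253883 / 2359296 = 18.76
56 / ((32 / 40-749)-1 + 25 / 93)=-26040 / 348253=-0.07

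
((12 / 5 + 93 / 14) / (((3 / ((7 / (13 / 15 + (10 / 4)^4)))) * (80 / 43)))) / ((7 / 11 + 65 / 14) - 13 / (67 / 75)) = -6686801 / 218307585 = -0.03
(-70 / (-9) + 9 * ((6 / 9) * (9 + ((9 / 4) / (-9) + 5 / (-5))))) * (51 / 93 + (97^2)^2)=148960352792 / 31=4805172670.71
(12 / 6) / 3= 0.67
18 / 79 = 0.23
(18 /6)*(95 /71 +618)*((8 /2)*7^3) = 180992868 /71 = 2549195.32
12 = 12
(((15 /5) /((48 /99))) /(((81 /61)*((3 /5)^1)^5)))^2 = 4396884765625 /1224440064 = 3590.94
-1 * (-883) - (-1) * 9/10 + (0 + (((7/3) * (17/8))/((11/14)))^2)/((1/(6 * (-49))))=-157168577/14520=-10824.28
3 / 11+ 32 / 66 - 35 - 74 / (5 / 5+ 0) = -3572 / 33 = -108.24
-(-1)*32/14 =2.29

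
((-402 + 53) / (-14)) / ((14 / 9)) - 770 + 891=26857 / 196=137.03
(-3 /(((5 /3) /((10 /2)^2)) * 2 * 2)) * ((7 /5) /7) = -9 /4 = -2.25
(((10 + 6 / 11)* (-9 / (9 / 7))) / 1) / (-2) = 406 / 11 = 36.91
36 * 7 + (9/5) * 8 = 1332/5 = 266.40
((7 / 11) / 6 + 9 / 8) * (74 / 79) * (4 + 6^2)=120250 / 2607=46.13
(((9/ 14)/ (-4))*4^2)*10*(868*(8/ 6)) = -29760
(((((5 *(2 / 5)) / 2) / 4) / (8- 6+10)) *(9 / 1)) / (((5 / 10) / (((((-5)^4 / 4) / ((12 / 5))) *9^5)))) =184528125 / 128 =1441625.98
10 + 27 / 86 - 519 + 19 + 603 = 9745 / 86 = 113.31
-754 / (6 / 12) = -1508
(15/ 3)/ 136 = 5/ 136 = 0.04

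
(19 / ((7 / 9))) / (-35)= -171 / 245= -0.70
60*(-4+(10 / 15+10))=400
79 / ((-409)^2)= 79 / 167281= 0.00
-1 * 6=-6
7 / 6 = 1.17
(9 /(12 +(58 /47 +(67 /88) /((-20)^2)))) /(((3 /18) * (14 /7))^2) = 14889600 /2433061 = 6.12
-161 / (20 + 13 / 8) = -1288 / 173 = -7.45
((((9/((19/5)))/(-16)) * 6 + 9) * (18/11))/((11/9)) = 99873/9196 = 10.86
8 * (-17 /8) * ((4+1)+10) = -255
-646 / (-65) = 646 / 65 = 9.94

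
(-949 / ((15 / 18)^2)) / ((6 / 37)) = -210678 / 25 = -8427.12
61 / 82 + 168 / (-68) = -1.73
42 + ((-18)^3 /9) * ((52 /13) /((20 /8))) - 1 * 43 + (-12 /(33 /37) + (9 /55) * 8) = -57747 /55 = -1049.95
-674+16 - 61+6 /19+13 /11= -149958 /209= -717.50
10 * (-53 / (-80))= 53 / 8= 6.62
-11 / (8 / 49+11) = -539 / 547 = -0.99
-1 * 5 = -5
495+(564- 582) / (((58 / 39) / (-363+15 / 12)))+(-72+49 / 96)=13368581 / 2784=4801.93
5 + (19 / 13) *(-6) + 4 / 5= -2.97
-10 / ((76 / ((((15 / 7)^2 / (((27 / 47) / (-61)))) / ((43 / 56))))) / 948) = 452986000 / 5719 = 79207.20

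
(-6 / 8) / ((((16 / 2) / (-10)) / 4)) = 3.75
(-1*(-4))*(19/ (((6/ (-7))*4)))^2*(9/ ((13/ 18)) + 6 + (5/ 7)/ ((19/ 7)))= 4305875/ 1872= 2300.15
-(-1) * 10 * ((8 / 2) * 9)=360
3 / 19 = 0.16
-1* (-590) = 590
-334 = -334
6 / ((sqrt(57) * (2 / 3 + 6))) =3 * sqrt(57) / 190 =0.12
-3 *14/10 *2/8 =-21/20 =-1.05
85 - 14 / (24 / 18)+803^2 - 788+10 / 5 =1288195 / 2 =644097.50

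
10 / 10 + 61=62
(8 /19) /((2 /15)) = 60 /19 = 3.16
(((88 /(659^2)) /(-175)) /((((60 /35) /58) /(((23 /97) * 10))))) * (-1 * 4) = 234784 /631878855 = 0.00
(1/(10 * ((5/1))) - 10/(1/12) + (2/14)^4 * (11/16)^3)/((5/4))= -29498537477/307328000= -95.98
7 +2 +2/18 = 82/9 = 9.11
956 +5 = 961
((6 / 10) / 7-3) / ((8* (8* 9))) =-17 / 3360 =-0.01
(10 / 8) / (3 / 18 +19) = 3 / 46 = 0.07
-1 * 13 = -13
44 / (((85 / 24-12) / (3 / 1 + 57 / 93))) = -16896 / 899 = -18.79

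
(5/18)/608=5/10944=0.00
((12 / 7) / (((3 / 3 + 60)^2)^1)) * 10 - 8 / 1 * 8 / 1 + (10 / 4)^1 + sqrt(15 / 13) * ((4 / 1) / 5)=-60.64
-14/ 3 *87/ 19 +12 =-178/ 19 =-9.37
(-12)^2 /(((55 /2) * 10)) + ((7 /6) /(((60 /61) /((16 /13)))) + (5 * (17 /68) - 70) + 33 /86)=-66.38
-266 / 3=-88.67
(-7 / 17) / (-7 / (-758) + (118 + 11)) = -5306 / 1662413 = -0.00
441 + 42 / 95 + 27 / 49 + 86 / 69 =142366312 / 321195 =443.24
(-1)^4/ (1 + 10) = 1/ 11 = 0.09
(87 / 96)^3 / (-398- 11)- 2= -26828613 / 13402112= -2.00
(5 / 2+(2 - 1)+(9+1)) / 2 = 27 / 4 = 6.75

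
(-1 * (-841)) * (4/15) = 3364/15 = 224.27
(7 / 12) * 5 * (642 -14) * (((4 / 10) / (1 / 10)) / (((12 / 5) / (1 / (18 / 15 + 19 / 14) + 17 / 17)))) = 4246.60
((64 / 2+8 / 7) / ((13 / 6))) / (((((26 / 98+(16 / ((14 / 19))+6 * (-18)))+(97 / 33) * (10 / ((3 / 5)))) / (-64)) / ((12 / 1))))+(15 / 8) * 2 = 2998452057 / 9341020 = 321.00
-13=-13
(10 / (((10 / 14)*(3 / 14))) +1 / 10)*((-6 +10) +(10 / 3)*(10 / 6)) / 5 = 84409 / 675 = 125.05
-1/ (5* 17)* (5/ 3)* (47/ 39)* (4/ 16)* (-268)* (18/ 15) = 6298/ 3315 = 1.90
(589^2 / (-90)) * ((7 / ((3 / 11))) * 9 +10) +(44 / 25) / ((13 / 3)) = -5434515089 / 5850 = -928976.94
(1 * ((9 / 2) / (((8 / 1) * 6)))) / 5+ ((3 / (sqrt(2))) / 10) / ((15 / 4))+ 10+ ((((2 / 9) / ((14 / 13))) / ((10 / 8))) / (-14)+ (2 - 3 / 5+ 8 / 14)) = sqrt(2) / 25+ 169039 / 14112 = 12.03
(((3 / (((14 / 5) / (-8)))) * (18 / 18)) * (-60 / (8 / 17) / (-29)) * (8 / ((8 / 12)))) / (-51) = 1800 / 203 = 8.87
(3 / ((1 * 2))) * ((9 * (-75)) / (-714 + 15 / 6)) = 2025 / 1423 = 1.42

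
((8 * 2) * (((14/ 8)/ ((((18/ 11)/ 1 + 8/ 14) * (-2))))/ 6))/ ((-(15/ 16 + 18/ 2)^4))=17661952/ 162977885055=0.00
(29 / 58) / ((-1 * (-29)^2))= -1 / 1682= -0.00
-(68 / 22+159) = -1783 / 11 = -162.09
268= 268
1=1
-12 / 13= -0.92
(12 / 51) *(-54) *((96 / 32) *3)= -1944 / 17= -114.35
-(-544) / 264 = 68 / 33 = 2.06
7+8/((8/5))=12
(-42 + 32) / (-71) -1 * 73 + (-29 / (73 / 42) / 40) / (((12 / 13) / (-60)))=-948409 / 20732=-45.75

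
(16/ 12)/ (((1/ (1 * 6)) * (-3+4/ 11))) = -88/ 29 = -3.03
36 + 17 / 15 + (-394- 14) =-5563 / 15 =-370.87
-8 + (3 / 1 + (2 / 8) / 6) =-119 / 24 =-4.96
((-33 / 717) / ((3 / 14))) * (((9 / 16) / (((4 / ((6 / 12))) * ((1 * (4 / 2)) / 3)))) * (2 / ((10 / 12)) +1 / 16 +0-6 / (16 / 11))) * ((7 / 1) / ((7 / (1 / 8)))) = 92169 / 19578880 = 0.00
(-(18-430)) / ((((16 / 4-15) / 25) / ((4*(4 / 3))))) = -164800 / 33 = -4993.94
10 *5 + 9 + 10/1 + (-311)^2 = 96790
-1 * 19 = -19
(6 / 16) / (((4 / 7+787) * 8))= 21 / 352832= 0.00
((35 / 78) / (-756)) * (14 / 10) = -7 / 8424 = -0.00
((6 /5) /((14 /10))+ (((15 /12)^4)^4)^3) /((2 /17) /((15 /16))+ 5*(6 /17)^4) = 31156846461927668851131252759590944690665 /141098385359603529992393543680786432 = 220816.46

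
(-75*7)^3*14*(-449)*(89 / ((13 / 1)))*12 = 971456905125000 / 13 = 74727454240384.62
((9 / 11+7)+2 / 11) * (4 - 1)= 24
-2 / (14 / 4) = -4 / 7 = -0.57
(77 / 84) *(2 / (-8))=-11 / 48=-0.23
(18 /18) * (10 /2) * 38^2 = 7220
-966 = -966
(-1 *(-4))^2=16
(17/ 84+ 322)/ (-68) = -27065/ 5712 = -4.74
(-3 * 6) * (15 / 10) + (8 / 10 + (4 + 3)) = -96 / 5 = -19.20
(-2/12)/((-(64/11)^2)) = 121/24576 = 0.00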